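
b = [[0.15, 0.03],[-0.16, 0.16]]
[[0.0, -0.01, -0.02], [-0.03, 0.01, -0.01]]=b @ [[0.04, -0.07, -0.09], [-0.14, 0.01, -0.13]]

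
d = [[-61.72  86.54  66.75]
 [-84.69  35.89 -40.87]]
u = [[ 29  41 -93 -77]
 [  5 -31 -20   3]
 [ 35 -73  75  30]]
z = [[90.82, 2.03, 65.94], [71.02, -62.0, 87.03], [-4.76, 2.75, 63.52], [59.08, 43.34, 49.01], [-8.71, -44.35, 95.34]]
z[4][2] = 95.34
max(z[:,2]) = 95.34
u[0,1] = 41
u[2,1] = -73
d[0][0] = -61.72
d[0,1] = 86.54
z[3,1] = 43.34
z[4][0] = -8.71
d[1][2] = -40.87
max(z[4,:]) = 95.34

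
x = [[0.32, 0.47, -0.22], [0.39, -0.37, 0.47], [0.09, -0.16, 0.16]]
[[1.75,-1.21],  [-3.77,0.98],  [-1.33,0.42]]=x @ [[-3.08, -0.09], [5.15, -2.37], [-1.42, 0.3]]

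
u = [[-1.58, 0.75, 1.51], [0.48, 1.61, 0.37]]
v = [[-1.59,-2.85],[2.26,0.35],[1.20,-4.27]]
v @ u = [[1.14, -5.78, -3.46], [-3.4, 2.26, 3.54], [-3.95, -5.97, 0.23]]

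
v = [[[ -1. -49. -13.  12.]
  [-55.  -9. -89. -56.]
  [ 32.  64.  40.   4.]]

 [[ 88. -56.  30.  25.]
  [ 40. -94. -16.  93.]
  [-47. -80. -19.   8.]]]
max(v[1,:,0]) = 88.0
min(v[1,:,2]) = -19.0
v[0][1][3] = -56.0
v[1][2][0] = -47.0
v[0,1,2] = -89.0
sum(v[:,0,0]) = 87.0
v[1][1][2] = -16.0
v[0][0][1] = -49.0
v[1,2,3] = 8.0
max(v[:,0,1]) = -49.0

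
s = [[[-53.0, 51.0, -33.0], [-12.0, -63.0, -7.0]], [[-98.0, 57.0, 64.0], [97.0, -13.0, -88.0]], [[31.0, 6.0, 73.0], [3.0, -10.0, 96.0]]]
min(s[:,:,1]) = -63.0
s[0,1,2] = -7.0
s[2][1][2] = 96.0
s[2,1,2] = 96.0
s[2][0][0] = 31.0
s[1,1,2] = -88.0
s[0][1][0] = -12.0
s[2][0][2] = 73.0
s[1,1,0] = 97.0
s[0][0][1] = 51.0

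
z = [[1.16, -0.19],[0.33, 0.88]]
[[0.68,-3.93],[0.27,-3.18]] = z @ [[0.6, -3.75], [0.08, -2.21]]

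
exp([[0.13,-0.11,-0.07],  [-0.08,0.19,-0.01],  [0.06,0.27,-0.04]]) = [[1.14, -0.14, -0.07], [-0.09, 1.21, -0.01], [0.05, 0.29, 0.96]]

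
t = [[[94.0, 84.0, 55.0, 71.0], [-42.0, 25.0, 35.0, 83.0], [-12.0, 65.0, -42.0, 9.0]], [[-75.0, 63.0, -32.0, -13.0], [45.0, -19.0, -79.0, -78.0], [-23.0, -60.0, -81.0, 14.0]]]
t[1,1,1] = -19.0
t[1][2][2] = -81.0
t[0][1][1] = 25.0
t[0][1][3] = 83.0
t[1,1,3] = -78.0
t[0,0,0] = 94.0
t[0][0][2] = 55.0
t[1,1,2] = -79.0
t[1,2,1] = -60.0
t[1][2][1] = -60.0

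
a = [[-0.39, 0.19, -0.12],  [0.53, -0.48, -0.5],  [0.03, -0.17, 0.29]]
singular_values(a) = [0.92, 0.45, 0.15]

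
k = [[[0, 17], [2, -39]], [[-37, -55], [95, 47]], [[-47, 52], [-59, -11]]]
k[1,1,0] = 95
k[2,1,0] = -59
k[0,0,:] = [0, 17]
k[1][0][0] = -37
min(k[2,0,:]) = -47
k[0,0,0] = 0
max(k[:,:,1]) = 52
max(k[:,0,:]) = 52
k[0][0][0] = 0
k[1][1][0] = 95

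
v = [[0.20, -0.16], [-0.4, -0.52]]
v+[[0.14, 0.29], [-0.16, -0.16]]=[[0.34, 0.13], [-0.56, -0.68]]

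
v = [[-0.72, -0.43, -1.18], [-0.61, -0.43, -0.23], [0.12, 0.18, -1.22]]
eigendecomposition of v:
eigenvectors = [[(-0.59+0j), 0.74+0.00j, (0.74-0j)], [(0.81+0j), (0.51+0.2j), 0.51-0.20j], [0.06+0.00j, 0.11-0.37j, 0.11+0.37j]]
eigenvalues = [(-0+0j), (-1.18+0.47j), (-1.18-0.47j)]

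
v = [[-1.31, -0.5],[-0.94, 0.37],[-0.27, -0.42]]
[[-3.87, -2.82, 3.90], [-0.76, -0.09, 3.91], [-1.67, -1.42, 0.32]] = v@[[1.9, 1.14, -3.56], [2.76, 2.65, 1.53]]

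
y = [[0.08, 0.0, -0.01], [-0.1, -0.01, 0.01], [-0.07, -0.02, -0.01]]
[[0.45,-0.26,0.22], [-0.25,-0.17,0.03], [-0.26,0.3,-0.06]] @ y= [[0.05, -0.0, -0.01], [-0.01, 0.0, 0.00], [-0.05, -0.00, 0.01]]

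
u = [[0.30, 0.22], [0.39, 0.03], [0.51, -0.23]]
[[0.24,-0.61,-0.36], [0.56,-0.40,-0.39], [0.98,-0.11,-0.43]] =u@[[1.5,-0.91,-0.98], [-0.94,-1.55,-0.32]]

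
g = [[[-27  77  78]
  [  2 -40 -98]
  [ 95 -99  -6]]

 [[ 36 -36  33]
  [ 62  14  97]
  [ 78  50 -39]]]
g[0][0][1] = 77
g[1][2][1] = 50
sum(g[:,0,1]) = 41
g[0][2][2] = -6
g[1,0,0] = 36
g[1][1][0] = 62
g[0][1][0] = 2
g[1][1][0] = 62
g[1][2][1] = 50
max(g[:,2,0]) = 95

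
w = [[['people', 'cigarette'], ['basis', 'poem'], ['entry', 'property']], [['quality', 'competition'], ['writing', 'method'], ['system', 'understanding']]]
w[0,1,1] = 'poem'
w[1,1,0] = 'writing'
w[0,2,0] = 'entry'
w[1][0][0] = 'quality'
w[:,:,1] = [['cigarette', 'poem', 'property'], ['competition', 'method', 'understanding']]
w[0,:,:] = [['people', 'cigarette'], ['basis', 'poem'], ['entry', 'property']]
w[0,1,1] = 'poem'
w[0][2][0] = 'entry'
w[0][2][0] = 'entry'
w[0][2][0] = 'entry'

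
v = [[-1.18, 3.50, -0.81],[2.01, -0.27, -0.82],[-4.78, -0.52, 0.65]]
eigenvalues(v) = [3.53, -3.33, -1.0]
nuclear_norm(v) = 9.63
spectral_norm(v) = 5.39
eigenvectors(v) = [[-0.44, -0.64, 0.29],[-0.41, 0.22, 0.23],[0.8, -0.74, 0.93]]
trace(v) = -0.80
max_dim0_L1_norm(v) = 7.97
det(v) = 11.75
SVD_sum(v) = [[-1.42, 0.16, 0.18], [2.09, -0.23, -0.27], [-4.67, 0.52, 0.60]] + [[0.25, 3.36, -0.94], [0.01, 0.1, -0.03], [-0.07, -0.98, 0.27]] + [[-0.01, -0.01, -0.05],[-0.08, -0.14, -0.53],[-0.03, -0.06, -0.22]]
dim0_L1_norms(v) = [7.97, 4.29, 2.28]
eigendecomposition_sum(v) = [[1.19, 1.19, -0.68], [1.10, 1.1, -0.62], [-2.18, -2.18, 1.23]] + [[-2.45, 2.81, 0.08], [0.85, -0.98, -0.03], [-2.83, 3.25, 0.09]] + [[0.07, -0.51, -0.22], [0.06, -0.39, -0.17], [0.23, -1.59, -0.68]]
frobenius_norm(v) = 6.53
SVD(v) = [[-0.27, 0.96, -0.08], [0.39, 0.03, -0.92], [-0.88, -0.28, -0.38]] @ diag([5.385763450541514, 3.641416391773268, 0.5990314820909715]) @ [[0.99, -0.11, -0.13], [0.07, 0.96, -0.27], [0.15, 0.26, 0.95]]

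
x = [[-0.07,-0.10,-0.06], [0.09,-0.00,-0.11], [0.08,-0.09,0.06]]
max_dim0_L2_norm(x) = 0.14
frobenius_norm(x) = 0.24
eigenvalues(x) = [(-0.07+0.12j), (-0.07-0.12j), (0.13+0j)]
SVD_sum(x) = [[0.01,  -0.0,  -0.01], [0.09,  -0.03,  -0.10], [0.02,  -0.01,  -0.02]] + [[-0.09, -0.05, -0.07], [0.0, 0.00, 0.0], [0.04, 0.02, 0.03]] + [[0.01, -0.05, 0.02], [-0.01, 0.03, -0.02], [0.02, -0.10, 0.05]]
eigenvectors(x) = [[(-0.7+0j), (-0.7-0j), 0.06+0.00j], [(-0.03+0.58j), -0.03-0.58j, -0.61+0.00j], [0.03+0.42j, (0.03-0.42j), 0.79+0.00j]]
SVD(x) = [[0.13, -0.91, 0.38],[0.96, 0.02, -0.27],[0.24, 0.4, 0.88]] @ diag([0.14279337660846914, 0.13631546038639059, 0.13352208377792146]) @ [[0.68, -0.24, -0.69], [0.72, 0.40, 0.56], [0.14, -0.88, 0.45]]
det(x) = 0.00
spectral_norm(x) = 0.14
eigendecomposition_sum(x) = [[-0.04+0.06j, -0.05-0.03j, -0.03-0.02j], [0.05+0.03j, -0.02+0.04j, -0.02+0.03j], [(0.04+0.02j), -0.01+0.03j, -0.01+0.02j]] + [[(-0.04-0.06j), -0.05+0.03j, (-0.03+0.02j)], [0.05-0.03j, -0.02-0.04j, (-0.02-0.03j)], [(0.04-0.02j), -0.01-0.03j, -0.01-0.02j]] + [[0j,(-0-0j),(0.01-0j)], [-0.00-0.00j,(0.05+0j),(-0.07+0j)], [(0.01+0j),-0.06-0.00j,0.09-0.00j]]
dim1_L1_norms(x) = [0.23, 0.2, 0.23]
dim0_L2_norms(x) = [0.14, 0.13, 0.14]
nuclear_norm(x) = 0.41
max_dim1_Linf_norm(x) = 0.11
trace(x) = -0.01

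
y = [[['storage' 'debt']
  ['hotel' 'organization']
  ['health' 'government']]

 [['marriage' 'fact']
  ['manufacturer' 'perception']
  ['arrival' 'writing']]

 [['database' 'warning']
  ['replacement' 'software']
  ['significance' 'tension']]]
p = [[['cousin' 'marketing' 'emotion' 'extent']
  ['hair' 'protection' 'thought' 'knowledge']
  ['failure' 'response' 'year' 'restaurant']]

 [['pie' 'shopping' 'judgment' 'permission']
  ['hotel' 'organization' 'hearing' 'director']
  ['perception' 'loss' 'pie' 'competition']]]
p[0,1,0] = 'hair'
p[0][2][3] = 'restaurant'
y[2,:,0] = ['database', 'replacement', 'significance']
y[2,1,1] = 'software'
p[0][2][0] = 'failure'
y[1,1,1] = 'perception'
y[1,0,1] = 'fact'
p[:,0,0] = ['cousin', 'pie']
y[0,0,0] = 'storage'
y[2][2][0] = 'significance'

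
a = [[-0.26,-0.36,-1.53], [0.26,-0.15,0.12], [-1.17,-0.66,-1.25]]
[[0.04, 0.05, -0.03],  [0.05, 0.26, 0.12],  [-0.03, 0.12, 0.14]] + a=[[-0.22, -0.31, -1.56], [0.31, 0.11, 0.24], [-1.20, -0.54, -1.11]]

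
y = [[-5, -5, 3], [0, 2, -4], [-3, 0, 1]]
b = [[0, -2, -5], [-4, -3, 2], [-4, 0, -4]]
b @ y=[[15, -4, 3], [14, 14, 2], [32, 20, -16]]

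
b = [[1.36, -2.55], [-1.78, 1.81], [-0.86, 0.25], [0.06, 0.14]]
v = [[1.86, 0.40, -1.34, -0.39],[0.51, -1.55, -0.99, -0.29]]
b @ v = [[1.23, 4.50, 0.70, 0.21],[-2.39, -3.52, 0.59, 0.17],[-1.47, -0.73, 0.90, 0.26],[0.18, -0.19, -0.22, -0.06]]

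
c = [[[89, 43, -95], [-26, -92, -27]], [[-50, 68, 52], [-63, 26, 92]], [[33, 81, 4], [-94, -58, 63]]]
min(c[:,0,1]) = 43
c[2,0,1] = 81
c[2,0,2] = 4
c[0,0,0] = 89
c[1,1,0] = -63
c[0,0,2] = -95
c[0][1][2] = -27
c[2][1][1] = -58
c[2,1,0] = -94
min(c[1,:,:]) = -63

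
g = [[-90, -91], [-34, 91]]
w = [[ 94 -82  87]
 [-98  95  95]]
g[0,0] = -90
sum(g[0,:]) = -181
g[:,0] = [-90, -34]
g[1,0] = -34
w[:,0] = [94, -98]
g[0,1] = -91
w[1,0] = -98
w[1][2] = 95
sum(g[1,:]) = 57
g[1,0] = -34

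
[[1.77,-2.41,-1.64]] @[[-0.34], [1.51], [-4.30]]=[[2.81]]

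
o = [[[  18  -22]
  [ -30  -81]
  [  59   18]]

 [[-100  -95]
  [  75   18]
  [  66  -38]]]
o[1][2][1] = -38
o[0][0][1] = -22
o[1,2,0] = 66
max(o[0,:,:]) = 59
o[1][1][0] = 75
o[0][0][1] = -22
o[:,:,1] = [[-22, -81, 18], [-95, 18, -38]]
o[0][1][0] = -30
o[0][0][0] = 18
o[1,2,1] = -38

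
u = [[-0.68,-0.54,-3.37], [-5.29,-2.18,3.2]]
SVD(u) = [[-0.18,  0.98], [0.98,  0.18]] @ diag([6.641182154237143, 3.3139251038975086]) @ [[-0.76, -0.31, 0.57], [-0.50, -0.28, -0.82]]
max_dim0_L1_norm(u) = 6.57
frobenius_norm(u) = 7.42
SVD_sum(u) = [[0.94, 0.38, -0.70], [-4.99, -2.01, 3.7]] + [[-1.62,  -0.92,  -2.67], [-0.30,  -0.17,  -0.50]]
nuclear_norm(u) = 9.96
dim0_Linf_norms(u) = [5.29, 2.18, 3.37]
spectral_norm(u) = 6.64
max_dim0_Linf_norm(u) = 5.29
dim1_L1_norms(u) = [4.59, 10.67]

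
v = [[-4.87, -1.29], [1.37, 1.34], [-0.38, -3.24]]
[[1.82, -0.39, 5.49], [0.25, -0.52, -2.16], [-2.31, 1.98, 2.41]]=v @ [[-0.58, 0.25, -0.96], [0.78, -0.64, -0.63]]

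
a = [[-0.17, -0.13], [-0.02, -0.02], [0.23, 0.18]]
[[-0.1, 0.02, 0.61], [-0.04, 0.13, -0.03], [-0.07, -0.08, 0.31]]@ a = [[0.16, 0.12], [-0.00, -0.0], [0.08, 0.07]]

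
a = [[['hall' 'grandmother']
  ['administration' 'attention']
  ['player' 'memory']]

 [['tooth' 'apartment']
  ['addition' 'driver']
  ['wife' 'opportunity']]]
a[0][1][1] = 'attention'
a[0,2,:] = ['player', 'memory']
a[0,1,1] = 'attention'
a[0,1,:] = ['administration', 'attention']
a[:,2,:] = [['player', 'memory'], ['wife', 'opportunity']]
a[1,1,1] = 'driver'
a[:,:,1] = [['grandmother', 'attention', 'memory'], ['apartment', 'driver', 'opportunity']]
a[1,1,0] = 'addition'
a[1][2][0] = 'wife'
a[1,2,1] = 'opportunity'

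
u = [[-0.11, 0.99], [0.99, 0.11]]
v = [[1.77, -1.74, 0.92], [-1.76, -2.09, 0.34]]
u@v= [[-1.94, -1.88, 0.24], [1.56, -1.95, 0.95]]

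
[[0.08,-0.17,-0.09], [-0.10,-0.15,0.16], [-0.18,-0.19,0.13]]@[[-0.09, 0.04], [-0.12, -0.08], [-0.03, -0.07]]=[[0.02,0.02], [0.02,-0.00], [0.04,-0.00]]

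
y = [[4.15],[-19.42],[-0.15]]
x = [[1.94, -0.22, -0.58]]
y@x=[[8.05,-0.91,-2.41], [-37.67,4.27,11.26], [-0.29,0.03,0.09]]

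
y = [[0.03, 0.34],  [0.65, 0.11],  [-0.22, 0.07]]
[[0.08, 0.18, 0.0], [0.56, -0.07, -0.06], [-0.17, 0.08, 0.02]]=y@[[0.84,-0.2,-0.10], [0.15,0.54,0.02]]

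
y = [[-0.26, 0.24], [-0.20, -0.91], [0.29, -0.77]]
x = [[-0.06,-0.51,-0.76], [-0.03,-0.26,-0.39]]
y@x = [[0.01, 0.07, 0.1], [0.04, 0.34, 0.51], [0.01, 0.05, 0.08]]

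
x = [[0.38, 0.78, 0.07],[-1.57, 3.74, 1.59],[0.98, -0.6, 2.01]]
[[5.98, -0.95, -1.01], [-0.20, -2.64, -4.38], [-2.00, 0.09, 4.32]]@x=[[2.77,1.72,-3.12], [-0.22,-7.40,-13.02], [3.33,-3.82,8.69]]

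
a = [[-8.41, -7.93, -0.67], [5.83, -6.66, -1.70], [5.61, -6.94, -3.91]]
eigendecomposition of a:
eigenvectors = [[-0.63+0.00j, -0.63-0.00j, 0.13+0.00j],[(-0+0.5j), -0.00-0.50j, (-0.19+0j)],[-0.11+0.58j, -0.11-0.58j, 0.97+0.00j]]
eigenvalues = [(-8.57+6.94j), (-8.57-6.94j), (-1.83+0j)]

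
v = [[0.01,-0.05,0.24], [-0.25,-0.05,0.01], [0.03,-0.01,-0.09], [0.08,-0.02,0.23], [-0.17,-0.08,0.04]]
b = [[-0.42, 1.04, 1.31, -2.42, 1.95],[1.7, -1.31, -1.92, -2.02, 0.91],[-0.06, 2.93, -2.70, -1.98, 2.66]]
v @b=[[-0.1,0.78,-0.54,-0.40,0.61], [0.02,-0.17,-0.26,0.69,-0.51], [-0.02,-0.22,0.3,0.13,-0.19], [-0.08,0.78,-0.48,-0.61,0.75], [-0.07,0.05,-0.18,0.49,-0.30]]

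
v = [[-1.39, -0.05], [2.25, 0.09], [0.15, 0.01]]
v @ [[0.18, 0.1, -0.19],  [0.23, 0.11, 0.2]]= [[-0.26, -0.14, 0.25], [0.43, 0.23, -0.41], [0.03, 0.02, -0.03]]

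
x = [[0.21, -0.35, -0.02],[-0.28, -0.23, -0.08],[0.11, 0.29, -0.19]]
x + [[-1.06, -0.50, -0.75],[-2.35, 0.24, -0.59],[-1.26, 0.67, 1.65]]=[[-0.85, -0.85, -0.77], [-2.63, 0.01, -0.67], [-1.15, 0.96, 1.46]]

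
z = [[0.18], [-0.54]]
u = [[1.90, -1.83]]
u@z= [[1.33]]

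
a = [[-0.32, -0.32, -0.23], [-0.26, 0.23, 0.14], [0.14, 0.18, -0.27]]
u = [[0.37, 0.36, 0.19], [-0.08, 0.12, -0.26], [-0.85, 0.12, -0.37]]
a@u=[[0.1, -0.18, 0.11],  [-0.23, -0.05, -0.16],  [0.27, 0.04, 0.08]]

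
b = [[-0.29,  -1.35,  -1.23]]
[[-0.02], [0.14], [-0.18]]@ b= [[0.01, 0.03, 0.02], [-0.04, -0.19, -0.17], [0.05, 0.24, 0.22]]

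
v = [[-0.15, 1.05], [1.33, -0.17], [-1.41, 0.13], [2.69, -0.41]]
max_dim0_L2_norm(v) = 3.32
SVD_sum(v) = [[-0.32, 0.05], [1.32, -0.22], [-1.39, 0.23], [2.68, -0.45]] + [[0.17, 1.0], [0.01, 0.05], [-0.02, -0.1], [0.01, 0.04]]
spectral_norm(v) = 3.36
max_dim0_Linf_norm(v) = 2.69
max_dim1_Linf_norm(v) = 2.69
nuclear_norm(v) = 4.38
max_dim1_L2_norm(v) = 2.72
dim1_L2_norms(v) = [1.06, 1.34, 1.42, 2.72]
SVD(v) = [[-0.1, -0.99], [0.4, -0.05], [-0.42, 0.10], [0.81, -0.04]] @ diag([3.360806538432019, 1.0183218603332589]) @ [[0.99, -0.17], [-0.17, -0.99]]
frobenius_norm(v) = 3.51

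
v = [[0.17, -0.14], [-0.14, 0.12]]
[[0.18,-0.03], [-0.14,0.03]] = v @ [[1.38, -0.1], [0.41, 0.10]]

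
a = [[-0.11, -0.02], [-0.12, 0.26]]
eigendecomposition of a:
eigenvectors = [[-0.95,0.05], [-0.3,-1.00]]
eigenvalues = [-0.12, 0.27]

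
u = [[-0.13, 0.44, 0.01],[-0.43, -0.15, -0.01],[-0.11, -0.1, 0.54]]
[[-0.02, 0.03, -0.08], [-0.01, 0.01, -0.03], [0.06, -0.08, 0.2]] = u@ [[0.03, -0.04, 0.11], [-0.04, 0.06, -0.15], [0.11, -0.15, 0.36]]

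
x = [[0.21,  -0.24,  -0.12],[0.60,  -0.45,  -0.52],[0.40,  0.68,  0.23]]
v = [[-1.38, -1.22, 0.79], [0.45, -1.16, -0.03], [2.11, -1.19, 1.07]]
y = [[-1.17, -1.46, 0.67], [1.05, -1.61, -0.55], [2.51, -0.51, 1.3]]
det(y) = 9.13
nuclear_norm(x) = 1.86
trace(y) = -1.48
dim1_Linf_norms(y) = [1.46, 1.61, 2.51]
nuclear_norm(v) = 5.55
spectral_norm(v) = 2.81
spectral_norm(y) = 3.12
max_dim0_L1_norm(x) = 1.37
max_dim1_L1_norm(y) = 4.32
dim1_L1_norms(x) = [0.57, 1.57, 1.31]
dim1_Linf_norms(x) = [0.24, 0.6, 0.68]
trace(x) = -0.01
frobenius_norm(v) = 3.55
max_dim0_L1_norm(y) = 4.73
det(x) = 0.07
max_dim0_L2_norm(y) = 2.96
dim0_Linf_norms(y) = [2.51, 1.61, 1.3]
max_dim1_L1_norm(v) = 4.37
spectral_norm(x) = 1.03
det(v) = 3.94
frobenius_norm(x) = 1.27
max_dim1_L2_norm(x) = 0.91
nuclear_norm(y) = 6.63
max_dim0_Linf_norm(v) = 2.11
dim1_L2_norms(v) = [2.0, 1.24, 2.65]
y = v + x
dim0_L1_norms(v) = [3.94, 3.57, 1.89]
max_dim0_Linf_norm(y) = 2.51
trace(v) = -1.47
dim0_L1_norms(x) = [1.21, 1.37, 0.87]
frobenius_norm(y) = 4.02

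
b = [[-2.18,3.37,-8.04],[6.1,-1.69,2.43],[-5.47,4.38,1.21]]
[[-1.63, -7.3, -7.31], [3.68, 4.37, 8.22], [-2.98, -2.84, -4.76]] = b @ [[0.59, 0.35, 1.12], [0.04, -0.39, 0.13], [0.06, 0.65, 0.66]]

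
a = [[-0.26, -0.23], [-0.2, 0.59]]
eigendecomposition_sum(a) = [[-0.29, -0.08], [-0.07, -0.02]] + [[0.03, -0.15], [-0.13, 0.61]]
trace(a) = 0.33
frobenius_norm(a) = 0.71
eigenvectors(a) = [[-0.98, 0.25],[-0.22, -0.97]]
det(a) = -0.20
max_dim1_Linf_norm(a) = 0.59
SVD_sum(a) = [[0.03, -0.17], [-0.12, 0.61]] + [[-0.29, -0.06], [-0.08, -0.02]]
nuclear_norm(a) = 0.95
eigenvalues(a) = [-0.31, 0.64]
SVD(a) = [[-0.28, 0.96],  [0.96, 0.28]] @ diag([0.6419681434222033, 0.3106073129065855]) @ [[-0.19, 0.98],  [-0.98, -0.19]]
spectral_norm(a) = 0.64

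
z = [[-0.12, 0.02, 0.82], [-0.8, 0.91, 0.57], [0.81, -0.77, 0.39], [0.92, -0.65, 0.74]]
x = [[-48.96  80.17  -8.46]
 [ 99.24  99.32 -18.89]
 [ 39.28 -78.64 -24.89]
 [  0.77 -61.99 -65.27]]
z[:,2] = [0.822, 0.57, 0.386, 0.736]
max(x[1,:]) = 99.32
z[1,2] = 0.57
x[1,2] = -18.89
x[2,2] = -24.89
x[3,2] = -65.27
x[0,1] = 80.17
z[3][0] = 0.92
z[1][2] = 0.57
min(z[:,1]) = -0.769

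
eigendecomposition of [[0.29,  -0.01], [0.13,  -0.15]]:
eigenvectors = [[0.96, 0.02], [0.29, 1.00]]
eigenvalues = [0.29, -0.15]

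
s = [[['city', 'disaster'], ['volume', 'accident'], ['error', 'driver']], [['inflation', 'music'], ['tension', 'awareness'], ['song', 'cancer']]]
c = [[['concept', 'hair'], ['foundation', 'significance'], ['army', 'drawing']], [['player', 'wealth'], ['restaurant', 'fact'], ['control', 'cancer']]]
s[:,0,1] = ['disaster', 'music']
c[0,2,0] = 'army'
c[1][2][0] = 'control'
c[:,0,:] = [['concept', 'hair'], ['player', 'wealth']]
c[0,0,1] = 'hair'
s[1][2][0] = 'song'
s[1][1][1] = 'awareness'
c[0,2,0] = 'army'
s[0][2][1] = 'driver'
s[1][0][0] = 'inflation'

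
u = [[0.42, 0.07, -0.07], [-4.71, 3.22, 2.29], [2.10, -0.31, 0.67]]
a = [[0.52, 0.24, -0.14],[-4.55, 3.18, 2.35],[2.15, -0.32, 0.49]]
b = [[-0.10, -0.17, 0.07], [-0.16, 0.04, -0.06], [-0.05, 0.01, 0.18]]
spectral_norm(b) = 0.24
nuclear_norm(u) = 8.15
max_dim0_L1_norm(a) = 7.22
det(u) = 2.13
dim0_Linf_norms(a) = [4.55, 3.18, 2.35]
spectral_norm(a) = 6.26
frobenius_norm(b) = 0.33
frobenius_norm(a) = 6.45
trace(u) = 4.31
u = b + a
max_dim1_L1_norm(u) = 10.22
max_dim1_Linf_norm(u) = 4.71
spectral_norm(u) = 6.35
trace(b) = 0.12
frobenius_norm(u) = 6.55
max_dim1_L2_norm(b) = 0.21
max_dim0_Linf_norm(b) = 0.18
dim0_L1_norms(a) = [7.22, 3.74, 2.98]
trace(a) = 4.19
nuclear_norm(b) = 0.56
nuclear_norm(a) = 8.17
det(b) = -0.01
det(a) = 3.70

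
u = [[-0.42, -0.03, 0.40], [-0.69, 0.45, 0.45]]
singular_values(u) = [1.07, 0.28]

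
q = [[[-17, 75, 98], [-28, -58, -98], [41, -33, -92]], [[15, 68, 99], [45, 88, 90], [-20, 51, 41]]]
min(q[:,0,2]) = 98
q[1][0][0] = 15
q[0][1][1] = -58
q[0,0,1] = 75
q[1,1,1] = 88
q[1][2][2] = 41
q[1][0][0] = 15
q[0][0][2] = 98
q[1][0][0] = 15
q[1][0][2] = 99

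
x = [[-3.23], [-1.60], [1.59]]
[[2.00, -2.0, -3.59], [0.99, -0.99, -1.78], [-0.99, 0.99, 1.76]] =x @ [[-0.62, 0.62, 1.11]]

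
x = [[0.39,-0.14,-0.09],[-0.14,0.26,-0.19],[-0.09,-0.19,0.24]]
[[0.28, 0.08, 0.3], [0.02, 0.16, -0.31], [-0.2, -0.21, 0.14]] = x @ [[0.87, -0.07, 0.48], [0.47, -0.13, -0.87], [-0.12, -0.99, 0.08]]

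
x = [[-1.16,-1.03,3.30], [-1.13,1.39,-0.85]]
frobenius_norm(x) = 4.15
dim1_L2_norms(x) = [3.65, 1.98]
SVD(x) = [[-0.96, 0.28],  [0.28, 0.96]] @ diag([3.759717540672448, 1.7585573673781383]) @ [[0.21, 0.37, -0.91],[-0.8, 0.6, 0.05]]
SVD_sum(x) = [[-0.77, -1.32, 3.27], [0.22, 0.38, -0.94]] + [[-0.39, 0.29, 0.03], [-1.35, 1.01, 0.09]]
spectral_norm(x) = 3.76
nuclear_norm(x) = 5.52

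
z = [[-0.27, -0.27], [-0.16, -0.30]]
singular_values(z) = [0.51, 0.07]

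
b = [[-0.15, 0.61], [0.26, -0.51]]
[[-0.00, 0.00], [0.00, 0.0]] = b@[[0.01,-0.0], [0.0,-0.00]]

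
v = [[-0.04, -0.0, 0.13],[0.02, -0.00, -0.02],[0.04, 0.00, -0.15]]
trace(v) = -0.19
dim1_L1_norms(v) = [0.17, 0.04, 0.19]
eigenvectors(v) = [[0.00, 0.28, -0.66], [1.00, -0.96, 0.15], [0.00, 0.08, 0.74]]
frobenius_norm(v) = 0.21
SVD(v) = [[-0.65, 0.13, 0.75], [0.12, -0.96, 0.27], [0.75, 0.27, 0.61]] @ diag([0.2078416210829311, 0.014207763568531897, 0.0]) @ [[0.28, 0.0, -0.96], [-0.96, 0.00, -0.28], [0.0, -1.0, 0.0]]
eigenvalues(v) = [-0.0, -0.0, -0.19]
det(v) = 0.00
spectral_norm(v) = 0.21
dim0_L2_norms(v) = [0.06, 0.0, 0.2]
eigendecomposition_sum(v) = [[-0.0,-0.00,-0.0], [-0.0,-0.0,-0.0], [-0.0,-0.00,-0.0]] + [[-0.0, -0.0, -0.00], [0.01, -0.00, 0.01], [-0.0, -0.0, -0.0]] + [[-0.04, -0.00, 0.13], [0.01, -0.00, -0.03], [0.04, -0.00, -0.15]]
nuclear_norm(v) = 0.22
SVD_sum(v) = [[-0.04,0.00,0.13], [0.01,0.00,-0.02], [0.04,0.0,-0.15]] + [[-0.0,  0.00,  -0.00], [0.01,  0.0,  0.0], [-0.0,  0.0,  -0.0]] + [[0.0, -0.00, 0.0], [0.0, -0.00, 0.0], [0.00, -0.0, 0.00]]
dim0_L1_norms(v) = [0.1, 0.0, 0.3]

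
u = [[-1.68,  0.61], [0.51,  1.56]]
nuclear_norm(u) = 3.43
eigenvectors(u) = [[-0.99, -0.18], [0.15, -0.98]]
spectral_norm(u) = 1.79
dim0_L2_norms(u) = [1.76, 1.68]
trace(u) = -0.12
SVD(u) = [[-0.98, -0.18], [-0.18, 0.98]] @ diag([1.7921620056443326, 1.6359570121261995]) @ [[0.87, -0.49], [0.49, 0.87]]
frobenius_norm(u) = 2.43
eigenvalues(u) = [-1.77, 1.65]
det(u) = -2.93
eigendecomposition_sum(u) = [[-1.73, 0.32], [0.26, -0.05]] + [[0.05,0.29], [0.25,1.61]]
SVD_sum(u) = [[-1.54, 0.87], [-0.28, 0.16]] + [[-0.14,-0.26], [0.79,1.4]]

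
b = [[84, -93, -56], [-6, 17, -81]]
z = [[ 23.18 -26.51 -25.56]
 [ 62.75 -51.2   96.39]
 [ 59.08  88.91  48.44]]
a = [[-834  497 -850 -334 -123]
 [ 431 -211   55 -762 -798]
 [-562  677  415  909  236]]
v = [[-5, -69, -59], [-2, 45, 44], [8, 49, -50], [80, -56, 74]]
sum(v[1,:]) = 87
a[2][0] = -562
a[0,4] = -123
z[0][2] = -25.56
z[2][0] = 59.08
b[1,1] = 17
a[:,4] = [-123, -798, 236]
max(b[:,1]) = 17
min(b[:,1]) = -93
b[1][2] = -81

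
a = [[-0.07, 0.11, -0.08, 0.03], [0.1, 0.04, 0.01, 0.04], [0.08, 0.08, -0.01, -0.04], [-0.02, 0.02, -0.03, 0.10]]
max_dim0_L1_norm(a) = 0.27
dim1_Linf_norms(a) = [0.11, 0.1, 0.08, 0.1]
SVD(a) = [[-0.89, -0.03, -0.33, -0.31], [0.03, -0.67, 0.5, -0.55], [-0.04, -0.74, -0.37, 0.56], [-0.45, 0.07, 0.71, 0.54]] @ diag([0.1704086784571814, 0.15330697133062926, 0.10607330833569488, 0.002511594439233668]) @ [[0.42, -0.64, 0.50, -0.41], [-0.82, -0.57, 0.01, 0.06], [0.27, -0.3, 0.13, 0.91], [0.28, -0.42, -0.86, -0.10]]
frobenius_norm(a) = 0.25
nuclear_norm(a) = 0.43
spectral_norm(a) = 0.17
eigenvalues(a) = [(-0.12+0j), (-0.01+0j), (0.09+0.03j), (0.09-0.03j)]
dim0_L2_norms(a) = [0.15, 0.14, 0.09, 0.12]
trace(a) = 0.06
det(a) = 0.00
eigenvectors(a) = [[(0.82+0j), 0.32+0.00j, (-0.23-0.1j), (-0.23+0.1j)], [(-0.53+0j), -0.41+0.00j, -0.68+0.00j, (-0.68-0j)], [(-0.18+0j), (-0.85+0j), -0.58+0.18j, -0.58-0.18j], [(0.1+0j), (-0.1+0j), (-0.19-0.26j), (-0.19+0.26j)]]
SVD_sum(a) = [[-0.06, 0.10, -0.08, 0.06], [0.00, -0.00, 0.00, -0.0], [-0.00, 0.0, -0.00, 0.00], [-0.03, 0.05, -0.04, 0.03]] + [[0.0, 0.00, -0.0, -0.00], [0.08, 0.06, -0.00, -0.01], [0.09, 0.06, -0.0, -0.01], [-0.01, -0.01, 0.0, 0.0]] + [[-0.01, 0.01, -0.00, -0.03], [0.01, -0.02, 0.01, 0.05], [-0.01, 0.01, -0.01, -0.04], [0.02, -0.02, 0.01, 0.07]] + [[-0.0, 0.00, 0.00, 0.0], [-0.0, 0.00, 0.00, 0.0], [0.00, -0.0, -0.00, -0.0], [0.00, -0.00, -0.0, -0.00]]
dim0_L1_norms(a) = [0.27, 0.25, 0.13, 0.21]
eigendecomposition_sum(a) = [[(-0.08-0j),(0.09-0j),-0.07-0.00j,(-0.02+0j)], [0.05+0.00j,-0.06+0.00j,(0.04+0j),0.01-0.00j], [0.02+0.00j,-0.02+0.00j,(0.01+0j),-0j], [-0.01-0.00j,0.01-0.00j,-0.01-0.00j,(-0+0j)]] + [[(-0+0j), (-0+0j), 0.00+0.00j, 0.00-0.00j],[0.00-0.00j, -0j, -0.00-0.00j, (-0+0j)],[-0j, (0.01-0j), -0.01-0.00j, (-0.01+0j)],[-0j, -0j, (-0-0j), -0.00+0.00j]] + [[0.01j, 0.01+0.01j, -0.01+0.00j, (0.02-0.04j)], [(0.02+0.03j), (0.05+0.02j), (-0.02+0.02j), 0.02-0.12j], [(0.03+0.02j), (0.05+0.01j), (-0.01+0.02j), -0.02-0.11j], [(-0.01+0.02j), 0.00+0.02j, -0.01-0.00j, 0.05-0.03j]] + [[0.00-0.01j, (0.01-0.01j), -0.01-0.00j, (0.02+0.04j)], [(0.02-0.03j), (0.05-0.02j), (-0.02-0.02j), 0.02+0.12j], [0.03-0.02j, 0.05-0.01j, -0.01-0.02j, (-0.02+0.11j)], [(-0.01-0.02j), -0.02j, (-0.01+0j), (0.05+0.03j)]]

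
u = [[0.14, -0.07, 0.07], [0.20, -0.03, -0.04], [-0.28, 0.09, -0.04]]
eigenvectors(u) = [[-0.33-0.27j, (-0.33+0.27j), 0.22+0.00j], [-0.48+0.38j, -0.48-0.38j, 0.87+0.00j], [(0.67+0j), (0.67-0j), 0.44+0.00j]]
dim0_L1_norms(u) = [0.62, 0.19, 0.15]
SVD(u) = [[-0.41, 0.66, 0.62], [-0.5, -0.74, 0.45], [0.76, -0.12, 0.64]] @ diag([0.3896103687735195, 0.09057461313283212, 8.89716837828298e-18]) @ [[-0.95, 0.29, -0.1], [-0.21, -0.39, 0.89], [-0.22, -0.87, -0.44]]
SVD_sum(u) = [[0.15, -0.05, 0.02], [0.19, -0.06, 0.02], [-0.28, 0.09, -0.03]] + [[-0.01, -0.02, 0.05], [0.01, 0.03, -0.06], [0.00, 0.00, -0.01]] + [[-0.00, -0.00, -0.0], [-0.00, -0.0, -0.00], [-0.0, -0.0, -0.0]]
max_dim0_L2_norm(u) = 0.37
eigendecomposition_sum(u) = [[(0.07+0.06j), (-0.03-0j), (0.03-0.02j)], [0.10-0.08j, (-0.01+0.05j), -0.02-0.06j], [-0.14+0.00j, 0.04-0.03j, (-0.02+0.06j)]] + [[0.07-0.06j, -0.03+0.00j, 0.03+0.02j], [0.10+0.08j, -0.01-0.05j, (-0.02+0.06j)], [(-0.14-0j), (0.04+0.03j), (-0.02-0.06j)]] + [[0j, 0.00-0.00j, -0j], [0.00+0.00j, 0.00-0.00j, 0.00-0.00j], [0j, -0j, -0j]]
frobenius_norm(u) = 0.40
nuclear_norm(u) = 0.48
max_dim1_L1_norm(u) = 0.41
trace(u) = 0.07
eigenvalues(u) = [(0.03+0.17j), (0.03-0.17j), 0j]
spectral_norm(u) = 0.39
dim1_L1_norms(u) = [0.28, 0.27, 0.41]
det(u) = -0.00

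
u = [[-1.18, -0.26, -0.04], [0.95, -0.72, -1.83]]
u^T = [[-1.18,0.95], [-0.26,-0.72], [-0.04,-1.83]]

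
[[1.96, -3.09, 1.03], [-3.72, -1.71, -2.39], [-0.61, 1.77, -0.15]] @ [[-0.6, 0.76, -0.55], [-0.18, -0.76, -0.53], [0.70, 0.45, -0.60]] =[[0.1, 4.30, -0.06], [0.87, -2.60, 4.39], [-0.06, -1.88, -0.51]]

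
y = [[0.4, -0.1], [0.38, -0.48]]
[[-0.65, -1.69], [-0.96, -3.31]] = y@ [[-1.39, -3.10],[0.91, 4.45]]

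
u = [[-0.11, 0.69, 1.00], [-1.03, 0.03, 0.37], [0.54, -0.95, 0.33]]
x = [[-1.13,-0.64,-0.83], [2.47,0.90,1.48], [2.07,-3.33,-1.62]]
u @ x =[[3.9, -2.64, -0.51],[2.0, -0.55, 0.3],[-2.27, -2.30, -2.39]]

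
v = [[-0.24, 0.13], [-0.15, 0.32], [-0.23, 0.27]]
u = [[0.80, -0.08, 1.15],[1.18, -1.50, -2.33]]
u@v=[[-0.44, 0.39], [0.48, -0.96]]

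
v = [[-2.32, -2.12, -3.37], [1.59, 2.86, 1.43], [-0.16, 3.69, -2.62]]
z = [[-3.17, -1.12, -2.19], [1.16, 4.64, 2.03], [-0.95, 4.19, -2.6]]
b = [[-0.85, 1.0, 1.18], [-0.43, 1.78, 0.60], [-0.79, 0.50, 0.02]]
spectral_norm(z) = 6.45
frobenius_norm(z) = 8.27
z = b + v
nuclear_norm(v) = 10.38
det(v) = -0.03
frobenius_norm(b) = 2.78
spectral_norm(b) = 2.60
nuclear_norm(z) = 12.80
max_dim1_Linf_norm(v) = 3.69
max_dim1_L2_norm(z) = 5.2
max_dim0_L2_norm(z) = 6.35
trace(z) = -1.13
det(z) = 43.69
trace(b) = 0.95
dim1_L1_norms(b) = [3.03, 2.81, 1.31]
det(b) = 1.16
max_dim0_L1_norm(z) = 9.95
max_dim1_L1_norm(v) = 7.81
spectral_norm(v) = 5.73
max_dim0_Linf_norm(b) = 1.78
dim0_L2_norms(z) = [3.51, 6.35, 3.96]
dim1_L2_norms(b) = [1.76, 1.93, 0.94]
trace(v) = -2.08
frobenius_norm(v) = 7.38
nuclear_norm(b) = 3.95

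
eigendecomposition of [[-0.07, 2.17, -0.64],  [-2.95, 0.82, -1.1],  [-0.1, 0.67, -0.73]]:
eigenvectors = [[(-0.12+0.61j), -0.12-0.61j, (-0.21+0j)], [(-0.76+0j), (-0.76-0j), 0.31+0.00j], [-0.09+0.16j, -0.09-0.16j, (0.93+0j)]]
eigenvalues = [(0.25+2.58j), (0.25-2.58j), (-0.48+0j)]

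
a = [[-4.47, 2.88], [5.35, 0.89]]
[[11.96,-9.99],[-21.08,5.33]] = a @ [[-3.68, 1.25], [-1.56, -1.53]]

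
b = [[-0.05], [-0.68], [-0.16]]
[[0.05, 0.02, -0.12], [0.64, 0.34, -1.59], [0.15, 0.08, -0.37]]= b@[[-0.94,  -0.50,  2.34]]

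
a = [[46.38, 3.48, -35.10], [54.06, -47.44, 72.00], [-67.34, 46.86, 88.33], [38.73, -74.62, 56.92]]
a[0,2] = -35.1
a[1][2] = 72.0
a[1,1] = -47.44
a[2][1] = 46.86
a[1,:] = [54.06, -47.44, 72.0]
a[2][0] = -67.34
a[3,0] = 38.73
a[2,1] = 46.86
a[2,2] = 88.33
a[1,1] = -47.44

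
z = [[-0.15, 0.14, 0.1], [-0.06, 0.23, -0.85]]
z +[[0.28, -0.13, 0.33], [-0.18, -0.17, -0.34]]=[[0.13, 0.01, 0.43], [-0.24, 0.06, -1.19]]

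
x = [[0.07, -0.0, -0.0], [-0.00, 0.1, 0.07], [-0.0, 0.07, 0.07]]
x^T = [[0.07, -0.0, -0.00], [-0.00, 0.1, 0.07], [-0.0, 0.07, 0.07]]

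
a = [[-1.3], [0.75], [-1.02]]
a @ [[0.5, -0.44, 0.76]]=[[-0.65,0.57,-0.99], [0.38,-0.33,0.57], [-0.51,0.45,-0.78]]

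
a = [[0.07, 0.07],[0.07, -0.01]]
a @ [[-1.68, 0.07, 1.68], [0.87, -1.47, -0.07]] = [[-0.06, -0.10, 0.11], [-0.13, 0.02, 0.12]]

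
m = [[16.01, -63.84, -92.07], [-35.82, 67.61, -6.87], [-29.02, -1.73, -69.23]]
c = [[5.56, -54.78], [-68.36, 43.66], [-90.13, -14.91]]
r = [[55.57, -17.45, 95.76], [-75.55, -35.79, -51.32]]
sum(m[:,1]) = 2.039999999999996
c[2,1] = -14.91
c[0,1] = -54.78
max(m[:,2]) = -6.87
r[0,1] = -17.45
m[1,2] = -6.87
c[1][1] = 43.66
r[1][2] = -51.32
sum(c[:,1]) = -26.030000000000005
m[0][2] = -92.07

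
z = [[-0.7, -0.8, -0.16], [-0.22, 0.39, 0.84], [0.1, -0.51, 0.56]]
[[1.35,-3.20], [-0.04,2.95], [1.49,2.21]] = z @[[0.09, 2.94], [-1.94, 0.63], [0.88, 3.99]]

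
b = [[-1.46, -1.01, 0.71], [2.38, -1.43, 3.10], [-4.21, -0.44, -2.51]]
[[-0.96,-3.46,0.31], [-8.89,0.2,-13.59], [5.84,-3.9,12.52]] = b @ [[-1.61, 1.86, -2.7],[3.15, -0.32, 2.91],[-0.18, -1.51, -0.97]]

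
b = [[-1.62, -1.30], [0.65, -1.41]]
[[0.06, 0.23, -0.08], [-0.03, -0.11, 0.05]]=b @ [[-0.04, -0.15, 0.06], [0.00, 0.01, -0.01]]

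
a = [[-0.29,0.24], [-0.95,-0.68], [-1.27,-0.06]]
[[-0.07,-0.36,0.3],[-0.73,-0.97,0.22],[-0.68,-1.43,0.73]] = a @ [[0.52, 1.13, -0.6],[0.35, -0.15, 0.52]]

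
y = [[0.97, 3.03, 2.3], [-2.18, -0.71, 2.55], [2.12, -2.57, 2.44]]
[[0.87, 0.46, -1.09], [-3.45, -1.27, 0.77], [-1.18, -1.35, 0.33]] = y@[[0.73, 0.12, -0.23], [0.5, 0.34, -0.3], [-0.59, -0.3, 0.02]]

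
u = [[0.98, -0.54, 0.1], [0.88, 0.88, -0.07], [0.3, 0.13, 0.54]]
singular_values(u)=[1.39, 1.0, 0.52]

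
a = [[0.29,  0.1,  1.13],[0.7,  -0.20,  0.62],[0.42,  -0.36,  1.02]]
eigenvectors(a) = [[0.59,-0.67,-0.65],[-0.73,-0.56,-0.76],[-0.34,-0.49,0.0]]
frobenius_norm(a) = 1.91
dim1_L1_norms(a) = [1.52, 1.52, 1.8]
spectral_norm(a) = 1.82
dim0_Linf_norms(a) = [0.7, 0.36, 1.13]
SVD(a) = [[-0.61, 0.68, -0.40], [-0.48, -0.72, -0.50], [-0.63, -0.11, 0.77]] @ diag([1.8249471034375035, 0.4833067596719791, 0.2603510048193303]) @ [[-0.43, 0.14, -0.89], [-0.73, 0.52, 0.43], [-0.53, -0.84, 0.12]]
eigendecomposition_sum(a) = [[-0.21, 0.18, 0.08], [0.26, -0.22, -0.1], [0.12, -0.10, -0.05]] + [[0.41,-0.35,1.47], [0.34,-0.29,1.22], [0.30,-0.25,1.07]] + [[0.09, 0.27, -0.43], [0.10, 0.31, -0.5], [-0.0, -0.00, 0.0]]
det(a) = -0.23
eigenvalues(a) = [-0.48, 1.19, 0.4]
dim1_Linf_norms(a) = [1.13, 0.7, 1.02]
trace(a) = 1.11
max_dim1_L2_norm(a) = 1.17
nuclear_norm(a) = 2.57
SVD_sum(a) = [[0.48,  -0.16,  1.00], [0.38,  -0.13,  0.79], [0.49,  -0.16,  1.02]] + [[-0.24, 0.17, 0.14], [0.26, -0.18, -0.15], [0.04, -0.03, -0.02]] + [[0.05, 0.09, -0.01], [0.07, 0.11, -0.02], [-0.11, -0.17, 0.02]]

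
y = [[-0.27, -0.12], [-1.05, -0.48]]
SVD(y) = [[-0.25, -0.97],[-0.97, 0.25]] @ diag([1.1917176152369648, 0.0030208498674278773]) @ [[0.91, 0.42], [0.42, -0.91]]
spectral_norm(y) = 1.19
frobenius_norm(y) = 1.19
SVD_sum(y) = [[-0.27,-0.12],[-1.05,-0.48]] + [[-0.00, 0.0], [0.0, -0.0]]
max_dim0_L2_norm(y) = 1.08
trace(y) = -0.75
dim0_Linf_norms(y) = [1.05, 0.48]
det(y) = 0.00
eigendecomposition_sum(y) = [[-0.0, 0.0], [0.01, -0.0]] + [[-0.27, -0.12], [-1.06, -0.48]]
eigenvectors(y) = [[0.41, 0.24],[-0.91, 0.97]]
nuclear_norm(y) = 1.19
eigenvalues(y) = [-0.0, -0.75]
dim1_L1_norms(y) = [0.39, 1.53]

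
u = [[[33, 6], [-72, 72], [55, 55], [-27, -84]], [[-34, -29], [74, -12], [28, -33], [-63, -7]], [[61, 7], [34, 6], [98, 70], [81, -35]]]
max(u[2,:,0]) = 98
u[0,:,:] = [[33, 6], [-72, 72], [55, 55], [-27, -84]]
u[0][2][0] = 55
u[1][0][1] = -29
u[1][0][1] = -29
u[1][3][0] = -63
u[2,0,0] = 61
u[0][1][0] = -72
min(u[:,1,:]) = -72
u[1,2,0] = 28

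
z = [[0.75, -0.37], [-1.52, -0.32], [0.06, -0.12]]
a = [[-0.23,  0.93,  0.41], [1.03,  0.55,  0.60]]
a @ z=[[-1.56, -0.26],  [-0.03, -0.63]]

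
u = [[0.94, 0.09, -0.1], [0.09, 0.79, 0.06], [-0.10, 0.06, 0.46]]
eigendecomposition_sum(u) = [[0.02, -0.02, 0.09],[-0.02, 0.02, -0.08],[0.09, -0.08, 0.38]] + [[0.84, 0.34, -0.12], [0.34, 0.14, -0.05], [-0.12, -0.05, 0.02]] + [[0.08, -0.23, -0.07],[-0.23, 0.63, 0.19],[-0.07, 0.19, 0.06]]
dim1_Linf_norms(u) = [0.94, 0.79, 0.46]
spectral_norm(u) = 0.99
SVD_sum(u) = [[0.84, 0.34, -0.12], [0.34, 0.14, -0.05], [-0.12, -0.05, 0.02]] + [[0.08, -0.23, -0.07], [-0.23, 0.63, 0.19], [-0.07, 0.19, 0.06]] + [[0.02, -0.02, 0.09], [-0.02, 0.02, -0.08], [0.09, -0.08, 0.38]]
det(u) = 0.33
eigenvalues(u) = [0.42, 0.99, 0.78]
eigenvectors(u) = [[0.22,  -0.92,  -0.33], [-0.21,  -0.37,  0.90], [0.95,  0.13,  0.28]]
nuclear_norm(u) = 2.19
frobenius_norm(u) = 1.33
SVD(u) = [[-0.92, 0.33, 0.22], [-0.37, -0.90, -0.21], [0.13, -0.28, 0.95]] @ diag([0.9907660744352841, 0.7756873771560076, 0.4235465484087078]) @ [[-0.92,-0.37,0.13], [0.33,-0.9,-0.28], [0.22,-0.21,0.95]]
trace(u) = 2.19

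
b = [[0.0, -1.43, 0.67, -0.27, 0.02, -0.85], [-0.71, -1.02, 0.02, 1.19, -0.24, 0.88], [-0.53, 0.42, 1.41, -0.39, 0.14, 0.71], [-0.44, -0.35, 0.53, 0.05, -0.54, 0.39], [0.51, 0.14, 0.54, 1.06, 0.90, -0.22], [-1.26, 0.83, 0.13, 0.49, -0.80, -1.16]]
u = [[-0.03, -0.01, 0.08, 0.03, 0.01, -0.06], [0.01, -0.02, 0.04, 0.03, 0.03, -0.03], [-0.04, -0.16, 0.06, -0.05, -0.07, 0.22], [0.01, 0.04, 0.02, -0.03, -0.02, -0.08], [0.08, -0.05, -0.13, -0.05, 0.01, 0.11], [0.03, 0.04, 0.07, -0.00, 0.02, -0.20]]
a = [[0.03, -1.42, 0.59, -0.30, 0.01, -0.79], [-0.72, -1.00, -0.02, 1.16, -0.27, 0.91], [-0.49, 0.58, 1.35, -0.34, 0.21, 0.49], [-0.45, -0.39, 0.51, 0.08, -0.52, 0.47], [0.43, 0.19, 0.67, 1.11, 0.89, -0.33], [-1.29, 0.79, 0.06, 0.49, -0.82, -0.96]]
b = a + u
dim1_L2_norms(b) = [1.81, 1.95, 1.77, 1.02, 1.6, 2.13]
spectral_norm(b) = 2.19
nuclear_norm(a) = 9.58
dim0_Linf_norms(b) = [1.26, 1.43, 1.41, 1.19, 0.9, 1.16]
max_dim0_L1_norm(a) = 4.37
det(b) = 6.48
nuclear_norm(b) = 9.76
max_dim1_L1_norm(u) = 0.6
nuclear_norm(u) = 0.76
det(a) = 5.74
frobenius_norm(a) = 4.21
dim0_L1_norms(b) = [3.45, 4.19, 3.3, 3.45, 2.64, 4.21]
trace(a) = 0.39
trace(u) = -0.21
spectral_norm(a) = 2.13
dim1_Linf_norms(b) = [1.43, 1.19, 1.41, 0.54, 1.06, 1.26]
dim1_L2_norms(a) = [1.75, 1.94, 1.67, 1.05, 1.67, 2.03]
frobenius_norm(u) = 0.45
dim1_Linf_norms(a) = [1.42, 1.16, 1.35, 0.52, 1.11, 1.29]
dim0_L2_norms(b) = [1.68, 2.02, 1.74, 1.73, 1.35, 1.88]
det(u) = -0.00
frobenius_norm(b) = 4.28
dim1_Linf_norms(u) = [0.08, 0.04, 0.22, 0.08, 0.13, 0.2]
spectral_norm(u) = 0.38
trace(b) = 0.18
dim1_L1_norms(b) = [3.24, 4.06, 3.6, 2.3, 3.37, 4.67]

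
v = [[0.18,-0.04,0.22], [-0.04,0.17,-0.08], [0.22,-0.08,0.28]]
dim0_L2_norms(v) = [0.29, 0.19, 0.36]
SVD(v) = [[-0.59, -0.27, -0.76], [0.27, -0.95, 0.12], [-0.76, -0.13, 0.64]] @ diag([0.4803273214506434, 0.1475849094186365, 0.002087769130720126]) @ [[-0.59,0.27,-0.76], [-0.27,-0.95,-0.13], [-0.76,0.12,0.64]]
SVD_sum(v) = [[0.17,-0.08,0.22], [-0.08,0.04,-0.10], [0.22,-0.1,0.28]] + [[0.01, 0.04, 0.01],[0.04, 0.13, 0.02],[0.01, 0.02, 0.00]] + [[0.00, -0.0, -0.00], [-0.0, 0.00, 0.00], [-0.0, 0.0, 0.0]]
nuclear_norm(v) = 0.63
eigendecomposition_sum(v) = [[0.17, -0.08, 0.22], [-0.08, 0.04, -0.1], [0.22, -0.10, 0.28]] + [[0.00, -0.00, -0.00], [-0.00, 0.0, 0.0], [-0.0, 0.00, 0.0]] + [[0.01, 0.04, 0.01],  [0.04, 0.13, 0.02],  [0.01, 0.02, 0.00]]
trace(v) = 0.63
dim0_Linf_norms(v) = [0.22, 0.17, 0.28]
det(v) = 0.00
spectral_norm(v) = 0.48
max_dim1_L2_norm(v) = 0.36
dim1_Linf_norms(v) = [0.22, 0.17, 0.28]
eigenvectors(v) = [[-0.59, 0.76, 0.27], [0.27, -0.12, 0.95], [-0.76, -0.64, 0.13]]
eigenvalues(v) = [0.48, 0.0, 0.15]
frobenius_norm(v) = 0.50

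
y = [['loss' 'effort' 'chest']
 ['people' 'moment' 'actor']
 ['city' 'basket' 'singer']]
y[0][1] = 'effort'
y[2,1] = 'basket'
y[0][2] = 'chest'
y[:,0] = ['loss', 'people', 'city']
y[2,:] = ['city', 'basket', 'singer']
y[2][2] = 'singer'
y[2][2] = 'singer'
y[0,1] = 'effort'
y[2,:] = ['city', 'basket', 'singer']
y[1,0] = 'people'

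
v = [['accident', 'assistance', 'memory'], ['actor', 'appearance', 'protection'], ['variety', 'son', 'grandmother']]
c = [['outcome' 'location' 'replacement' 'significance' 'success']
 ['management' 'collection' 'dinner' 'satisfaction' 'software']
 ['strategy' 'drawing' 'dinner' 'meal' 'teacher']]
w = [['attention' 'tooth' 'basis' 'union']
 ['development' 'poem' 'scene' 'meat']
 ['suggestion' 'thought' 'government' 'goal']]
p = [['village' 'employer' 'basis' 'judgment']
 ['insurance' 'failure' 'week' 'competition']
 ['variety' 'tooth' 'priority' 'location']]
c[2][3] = 'meal'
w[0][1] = 'tooth'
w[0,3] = 'union'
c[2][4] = 'teacher'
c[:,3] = ['significance', 'satisfaction', 'meal']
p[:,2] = ['basis', 'week', 'priority']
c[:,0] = ['outcome', 'management', 'strategy']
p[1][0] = 'insurance'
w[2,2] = 'government'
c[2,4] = 'teacher'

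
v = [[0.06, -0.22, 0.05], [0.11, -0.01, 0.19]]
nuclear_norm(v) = 0.45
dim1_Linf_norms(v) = [0.22, 0.19]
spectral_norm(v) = 0.26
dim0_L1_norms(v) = [0.17, 0.23, 0.24]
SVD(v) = [[-0.76,-0.65],[-0.65,0.76]] @ diag([0.26450087181949056, 0.18121613837274375]) @ [[-0.44, 0.66, -0.61],[0.25, 0.74, 0.62]]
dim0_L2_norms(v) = [0.13, 0.22, 0.2]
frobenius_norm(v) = 0.32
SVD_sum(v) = [[0.09, -0.13, 0.12], [0.08, -0.11, 0.1]] + [[-0.03, -0.09, -0.07], [0.03, 0.10, 0.09]]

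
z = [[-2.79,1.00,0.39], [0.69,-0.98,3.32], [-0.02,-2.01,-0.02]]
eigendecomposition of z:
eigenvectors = [[(0.98+0j), (0.21-0.12j), 0.21+0.12j], [-0.16+0.00j, (0.76+0j), 0.76-0.00j], [(-0.1+0j), (0.09+0.6j), (0.09-0.6j)]]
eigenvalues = [(-3+0j), (-0.4+2.5j), (-0.4-2.5j)]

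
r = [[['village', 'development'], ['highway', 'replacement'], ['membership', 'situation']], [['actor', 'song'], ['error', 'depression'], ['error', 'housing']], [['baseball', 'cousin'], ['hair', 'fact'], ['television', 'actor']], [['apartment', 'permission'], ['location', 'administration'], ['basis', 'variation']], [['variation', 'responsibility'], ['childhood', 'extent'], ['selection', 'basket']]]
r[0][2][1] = 'situation'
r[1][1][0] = 'error'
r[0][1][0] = 'highway'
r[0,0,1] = 'development'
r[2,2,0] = 'television'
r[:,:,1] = [['development', 'replacement', 'situation'], ['song', 'depression', 'housing'], ['cousin', 'fact', 'actor'], ['permission', 'administration', 'variation'], ['responsibility', 'extent', 'basket']]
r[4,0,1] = 'responsibility'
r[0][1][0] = 'highway'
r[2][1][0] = 'hair'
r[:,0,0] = ['village', 'actor', 'baseball', 'apartment', 'variation']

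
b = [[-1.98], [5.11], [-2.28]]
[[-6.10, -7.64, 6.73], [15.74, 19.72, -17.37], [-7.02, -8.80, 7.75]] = b @ [[3.08, 3.86, -3.40]]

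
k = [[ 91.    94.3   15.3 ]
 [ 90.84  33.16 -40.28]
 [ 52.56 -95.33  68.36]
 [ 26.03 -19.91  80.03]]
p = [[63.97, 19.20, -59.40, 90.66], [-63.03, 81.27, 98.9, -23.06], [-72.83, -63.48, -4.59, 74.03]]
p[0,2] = -59.4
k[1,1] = 33.16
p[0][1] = 19.2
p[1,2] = 98.9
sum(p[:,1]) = 36.99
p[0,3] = 90.66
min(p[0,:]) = -59.4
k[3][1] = -19.91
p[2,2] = -4.59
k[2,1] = -95.33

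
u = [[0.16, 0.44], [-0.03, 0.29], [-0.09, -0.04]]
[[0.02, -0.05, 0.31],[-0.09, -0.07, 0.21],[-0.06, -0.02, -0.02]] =u @ [[0.74, 0.29, -0.05], [-0.22, -0.22, 0.72]]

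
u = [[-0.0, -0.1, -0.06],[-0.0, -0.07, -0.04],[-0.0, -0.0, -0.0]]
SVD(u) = [[0.82, -0.57, 0.00], [0.57, 0.82, 0.00], [0.0, 0.0, 1.0]] @ diag([0.14176744955447274, 0.0014107610782907647, -0.0]) @ [[0.0, -0.86, -0.51],[0.0, -0.51, 0.86],[1.0, 0.0, 0.00]]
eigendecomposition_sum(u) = [[-0.00,0.0,0.00], [-0.0,-0.00,-0.00], [-0.0,-0.00,-0.0]] + [[-0.0, -0.10, -0.06], [-0.0, -0.07, -0.04], [-0.0, -0.00, -0.00]] + [[-0.0, -0.00, -0.00], [-0.00, -0.00, 0.0], [-0.00, -0.00, -0.00]]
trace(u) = -0.07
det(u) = 0.00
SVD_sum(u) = [[0.00,-0.1,-0.06], [0.0,-0.07,-0.04], [0.00,0.00,0.00]] + [[0.00, 0.0, -0.0], [0.00, -0.0, 0.00], [0.00, 0.0, 0.00]] + [[-0.0, -0.00, -0.00], [-0.0, -0.0, -0.00], [-0.0, -0.0, -0.0]]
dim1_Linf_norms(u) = [0.1, 0.07, 0.0]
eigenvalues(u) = [-0.0, -0.07, -0.0]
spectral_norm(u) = 0.14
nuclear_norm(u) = 0.14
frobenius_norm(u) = 0.14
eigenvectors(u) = [[1.0, 0.82, 1.00], [0.00, 0.57, -0.0], [0.0, 0.00, 0.00]]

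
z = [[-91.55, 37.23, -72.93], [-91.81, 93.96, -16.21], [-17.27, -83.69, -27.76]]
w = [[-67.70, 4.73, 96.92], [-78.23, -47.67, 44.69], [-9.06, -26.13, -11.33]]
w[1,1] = -47.67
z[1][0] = -91.81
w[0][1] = 4.73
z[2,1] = -83.69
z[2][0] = -17.27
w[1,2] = 44.69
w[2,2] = -11.33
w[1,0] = -78.23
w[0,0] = -67.7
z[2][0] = -17.27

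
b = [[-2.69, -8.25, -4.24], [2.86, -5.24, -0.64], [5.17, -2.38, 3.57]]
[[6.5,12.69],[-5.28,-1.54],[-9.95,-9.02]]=b@ [[-2.15,-2.06],[-0.19,-0.82],[0.20,-0.09]]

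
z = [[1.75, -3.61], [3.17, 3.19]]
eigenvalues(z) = [(2.47+3.31j), (2.47-3.31j)]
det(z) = 17.03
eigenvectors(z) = [[(0.73+0j),0.73-0.00j],  [-0.15-0.67j,-0.15+0.67j]]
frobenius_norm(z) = 6.03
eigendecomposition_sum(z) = [[0.87+1.92j, (-1.81+1.35j)],[1.58-1.18j, (1.6+1.38j)]] + [[(0.87-1.92j), -1.80-1.35j], [(1.58+1.18j), (1.6-1.38j)]]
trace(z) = 4.94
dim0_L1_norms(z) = [4.92, 6.8]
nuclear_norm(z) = 8.39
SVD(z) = [[-0.58, 0.81], [0.81, 0.58]] @ diag([4.94726223893331, 3.4415398209558132]) @ [[0.32, 0.95], [0.95, -0.32]]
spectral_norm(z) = 4.95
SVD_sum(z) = [[-0.91, -2.72],[1.28, 3.82]] + [[2.66, -0.89], [1.89, -0.63]]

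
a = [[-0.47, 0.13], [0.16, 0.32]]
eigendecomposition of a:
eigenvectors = [[-0.98,-0.16], [0.19,-0.99]]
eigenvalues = [-0.5, 0.35]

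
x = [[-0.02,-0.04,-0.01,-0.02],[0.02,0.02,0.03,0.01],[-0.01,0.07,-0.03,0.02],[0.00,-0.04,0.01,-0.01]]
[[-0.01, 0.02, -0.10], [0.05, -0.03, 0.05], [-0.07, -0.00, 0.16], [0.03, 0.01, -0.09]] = x @ [[-0.29,-0.86,-0.27], [-0.27,-0.8,1.93], [1.92,-0.50,0.08], [0.30,1.56,1.13]]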